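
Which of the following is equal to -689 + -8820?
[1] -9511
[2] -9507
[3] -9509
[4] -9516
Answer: 3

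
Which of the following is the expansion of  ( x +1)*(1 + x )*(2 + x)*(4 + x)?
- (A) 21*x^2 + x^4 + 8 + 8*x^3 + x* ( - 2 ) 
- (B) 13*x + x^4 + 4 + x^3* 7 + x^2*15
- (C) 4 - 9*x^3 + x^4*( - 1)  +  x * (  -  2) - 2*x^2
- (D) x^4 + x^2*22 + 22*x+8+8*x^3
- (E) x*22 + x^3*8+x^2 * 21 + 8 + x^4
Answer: E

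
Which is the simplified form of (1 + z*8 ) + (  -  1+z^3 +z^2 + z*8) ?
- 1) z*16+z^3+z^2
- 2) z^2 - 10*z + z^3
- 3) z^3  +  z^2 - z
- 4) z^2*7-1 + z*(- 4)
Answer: 1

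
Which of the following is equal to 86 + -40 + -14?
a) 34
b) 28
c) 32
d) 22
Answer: c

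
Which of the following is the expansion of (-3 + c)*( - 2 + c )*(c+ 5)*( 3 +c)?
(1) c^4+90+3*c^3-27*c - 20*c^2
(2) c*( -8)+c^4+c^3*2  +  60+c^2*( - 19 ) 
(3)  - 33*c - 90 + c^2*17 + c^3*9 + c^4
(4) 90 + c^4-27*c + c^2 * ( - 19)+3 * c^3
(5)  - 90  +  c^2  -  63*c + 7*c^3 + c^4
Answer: 4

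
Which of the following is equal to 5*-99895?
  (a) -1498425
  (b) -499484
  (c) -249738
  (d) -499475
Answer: d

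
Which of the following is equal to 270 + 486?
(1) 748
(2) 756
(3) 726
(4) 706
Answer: 2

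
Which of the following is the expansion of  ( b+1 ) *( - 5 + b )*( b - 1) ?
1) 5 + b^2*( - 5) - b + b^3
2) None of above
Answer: 1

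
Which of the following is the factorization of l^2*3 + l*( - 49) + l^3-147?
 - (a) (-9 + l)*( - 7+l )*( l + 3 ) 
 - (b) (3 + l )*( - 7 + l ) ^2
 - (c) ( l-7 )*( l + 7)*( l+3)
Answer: c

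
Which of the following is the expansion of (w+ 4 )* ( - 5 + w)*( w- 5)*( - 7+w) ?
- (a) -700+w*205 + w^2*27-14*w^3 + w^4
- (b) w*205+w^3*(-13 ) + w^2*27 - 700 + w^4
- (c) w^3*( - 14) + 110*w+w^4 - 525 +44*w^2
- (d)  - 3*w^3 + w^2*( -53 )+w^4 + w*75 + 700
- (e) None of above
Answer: b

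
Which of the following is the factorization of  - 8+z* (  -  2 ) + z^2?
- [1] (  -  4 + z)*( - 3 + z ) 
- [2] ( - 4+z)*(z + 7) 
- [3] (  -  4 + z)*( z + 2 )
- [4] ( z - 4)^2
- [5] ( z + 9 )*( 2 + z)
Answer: 3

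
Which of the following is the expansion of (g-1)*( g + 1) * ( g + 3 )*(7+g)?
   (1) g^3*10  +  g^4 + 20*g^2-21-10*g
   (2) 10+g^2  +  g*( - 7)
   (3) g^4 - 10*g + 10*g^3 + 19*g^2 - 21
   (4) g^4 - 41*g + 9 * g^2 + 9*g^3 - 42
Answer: 1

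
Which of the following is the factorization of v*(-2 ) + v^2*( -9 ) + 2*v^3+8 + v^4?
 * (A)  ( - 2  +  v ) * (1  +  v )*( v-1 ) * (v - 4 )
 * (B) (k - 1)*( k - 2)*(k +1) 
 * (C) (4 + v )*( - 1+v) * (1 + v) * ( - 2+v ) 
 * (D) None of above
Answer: C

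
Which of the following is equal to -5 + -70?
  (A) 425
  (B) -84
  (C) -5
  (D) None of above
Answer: D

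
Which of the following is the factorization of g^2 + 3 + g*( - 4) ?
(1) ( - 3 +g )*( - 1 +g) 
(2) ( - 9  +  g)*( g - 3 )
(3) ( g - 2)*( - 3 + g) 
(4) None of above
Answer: 1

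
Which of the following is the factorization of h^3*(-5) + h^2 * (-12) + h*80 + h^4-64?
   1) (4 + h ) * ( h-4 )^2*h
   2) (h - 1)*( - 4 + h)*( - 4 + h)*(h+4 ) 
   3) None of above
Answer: 2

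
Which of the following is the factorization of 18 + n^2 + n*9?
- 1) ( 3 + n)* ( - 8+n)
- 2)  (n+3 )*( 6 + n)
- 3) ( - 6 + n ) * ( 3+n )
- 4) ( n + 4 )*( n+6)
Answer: 2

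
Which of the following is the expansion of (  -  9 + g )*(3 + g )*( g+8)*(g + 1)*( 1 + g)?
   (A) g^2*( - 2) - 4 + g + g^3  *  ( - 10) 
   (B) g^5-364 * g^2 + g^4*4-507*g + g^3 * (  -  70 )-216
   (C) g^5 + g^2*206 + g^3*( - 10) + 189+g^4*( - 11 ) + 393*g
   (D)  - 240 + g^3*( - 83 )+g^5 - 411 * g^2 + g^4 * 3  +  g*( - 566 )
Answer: B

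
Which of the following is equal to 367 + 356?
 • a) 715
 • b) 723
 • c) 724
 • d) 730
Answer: b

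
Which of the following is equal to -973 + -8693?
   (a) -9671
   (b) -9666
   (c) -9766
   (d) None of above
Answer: b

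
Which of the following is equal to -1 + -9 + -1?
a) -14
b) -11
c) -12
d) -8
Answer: b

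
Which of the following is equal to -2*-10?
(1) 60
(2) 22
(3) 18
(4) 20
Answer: 4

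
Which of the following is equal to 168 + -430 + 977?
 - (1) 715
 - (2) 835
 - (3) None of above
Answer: 1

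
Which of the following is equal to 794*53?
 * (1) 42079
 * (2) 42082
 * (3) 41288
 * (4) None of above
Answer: 2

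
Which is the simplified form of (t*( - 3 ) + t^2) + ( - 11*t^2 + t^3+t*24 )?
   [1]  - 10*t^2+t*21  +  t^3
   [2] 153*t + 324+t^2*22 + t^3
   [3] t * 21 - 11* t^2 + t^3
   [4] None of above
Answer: 1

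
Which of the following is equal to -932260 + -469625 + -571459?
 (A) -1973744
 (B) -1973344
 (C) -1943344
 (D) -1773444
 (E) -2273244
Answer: B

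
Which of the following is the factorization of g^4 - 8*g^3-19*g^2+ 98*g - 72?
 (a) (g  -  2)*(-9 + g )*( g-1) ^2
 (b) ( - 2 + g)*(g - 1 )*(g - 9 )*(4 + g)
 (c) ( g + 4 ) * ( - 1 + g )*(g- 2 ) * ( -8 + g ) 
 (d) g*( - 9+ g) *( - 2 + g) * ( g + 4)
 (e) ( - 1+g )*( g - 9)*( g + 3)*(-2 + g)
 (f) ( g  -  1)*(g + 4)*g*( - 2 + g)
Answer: b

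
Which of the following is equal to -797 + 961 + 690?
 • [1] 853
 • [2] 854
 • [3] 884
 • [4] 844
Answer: 2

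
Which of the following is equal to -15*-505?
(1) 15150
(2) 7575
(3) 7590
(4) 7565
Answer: 2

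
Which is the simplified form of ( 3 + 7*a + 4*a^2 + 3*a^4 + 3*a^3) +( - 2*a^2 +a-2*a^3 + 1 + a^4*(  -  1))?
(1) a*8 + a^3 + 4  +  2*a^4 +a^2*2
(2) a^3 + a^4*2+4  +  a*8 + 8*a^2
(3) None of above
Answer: 1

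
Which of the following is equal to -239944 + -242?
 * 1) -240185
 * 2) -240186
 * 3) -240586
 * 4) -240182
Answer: 2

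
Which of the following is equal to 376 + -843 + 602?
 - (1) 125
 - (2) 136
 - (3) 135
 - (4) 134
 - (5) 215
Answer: 3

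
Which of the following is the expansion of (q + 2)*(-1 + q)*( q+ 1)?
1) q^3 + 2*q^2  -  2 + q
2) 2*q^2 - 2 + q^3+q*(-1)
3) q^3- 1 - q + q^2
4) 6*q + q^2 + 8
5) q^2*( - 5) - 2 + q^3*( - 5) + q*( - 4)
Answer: 2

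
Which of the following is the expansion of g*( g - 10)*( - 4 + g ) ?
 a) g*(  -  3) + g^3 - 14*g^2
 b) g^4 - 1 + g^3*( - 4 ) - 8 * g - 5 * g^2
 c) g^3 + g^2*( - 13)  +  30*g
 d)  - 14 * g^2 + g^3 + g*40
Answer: d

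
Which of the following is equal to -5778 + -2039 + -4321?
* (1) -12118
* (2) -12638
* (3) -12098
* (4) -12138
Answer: 4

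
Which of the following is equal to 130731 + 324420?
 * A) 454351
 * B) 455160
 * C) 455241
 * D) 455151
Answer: D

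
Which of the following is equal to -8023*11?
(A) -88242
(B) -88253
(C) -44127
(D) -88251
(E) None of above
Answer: B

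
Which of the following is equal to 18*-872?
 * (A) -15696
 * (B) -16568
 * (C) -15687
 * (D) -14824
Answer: A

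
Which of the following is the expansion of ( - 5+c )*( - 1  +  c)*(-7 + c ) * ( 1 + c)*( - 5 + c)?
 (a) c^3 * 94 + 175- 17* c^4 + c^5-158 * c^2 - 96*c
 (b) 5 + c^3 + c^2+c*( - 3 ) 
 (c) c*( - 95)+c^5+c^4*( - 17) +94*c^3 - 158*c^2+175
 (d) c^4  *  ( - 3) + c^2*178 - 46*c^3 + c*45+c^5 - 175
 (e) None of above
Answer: c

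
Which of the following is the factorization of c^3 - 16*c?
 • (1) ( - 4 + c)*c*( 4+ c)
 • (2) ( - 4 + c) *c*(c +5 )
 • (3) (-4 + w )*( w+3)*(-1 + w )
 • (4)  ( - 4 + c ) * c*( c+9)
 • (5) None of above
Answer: 1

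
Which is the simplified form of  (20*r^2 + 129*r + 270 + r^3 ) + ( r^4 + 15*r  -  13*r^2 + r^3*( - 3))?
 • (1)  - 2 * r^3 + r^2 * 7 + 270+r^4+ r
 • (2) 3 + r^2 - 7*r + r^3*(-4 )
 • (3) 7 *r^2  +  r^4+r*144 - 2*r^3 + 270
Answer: 3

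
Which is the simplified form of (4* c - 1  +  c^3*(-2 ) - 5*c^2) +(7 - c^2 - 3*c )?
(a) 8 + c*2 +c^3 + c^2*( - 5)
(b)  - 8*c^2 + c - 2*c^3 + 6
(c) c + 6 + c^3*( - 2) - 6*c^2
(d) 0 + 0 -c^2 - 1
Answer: c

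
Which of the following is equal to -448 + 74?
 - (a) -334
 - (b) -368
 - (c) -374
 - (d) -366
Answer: c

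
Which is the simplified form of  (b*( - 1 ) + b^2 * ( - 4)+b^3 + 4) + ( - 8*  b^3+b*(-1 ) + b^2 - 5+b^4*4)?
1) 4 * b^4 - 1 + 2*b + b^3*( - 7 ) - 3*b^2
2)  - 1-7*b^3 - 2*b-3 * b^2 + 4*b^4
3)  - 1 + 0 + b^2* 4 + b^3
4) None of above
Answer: 2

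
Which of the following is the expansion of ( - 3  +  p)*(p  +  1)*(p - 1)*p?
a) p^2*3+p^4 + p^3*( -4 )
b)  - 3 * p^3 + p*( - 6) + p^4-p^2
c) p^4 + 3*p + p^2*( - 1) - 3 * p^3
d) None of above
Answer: c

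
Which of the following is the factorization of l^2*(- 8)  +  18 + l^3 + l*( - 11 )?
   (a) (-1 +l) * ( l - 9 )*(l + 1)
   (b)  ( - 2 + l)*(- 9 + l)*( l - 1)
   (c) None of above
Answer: c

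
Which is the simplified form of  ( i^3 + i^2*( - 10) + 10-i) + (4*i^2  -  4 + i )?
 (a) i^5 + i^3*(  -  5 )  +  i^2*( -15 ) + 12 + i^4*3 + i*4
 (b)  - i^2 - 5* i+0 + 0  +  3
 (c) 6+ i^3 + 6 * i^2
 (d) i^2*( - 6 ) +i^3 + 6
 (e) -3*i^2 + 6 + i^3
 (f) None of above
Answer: d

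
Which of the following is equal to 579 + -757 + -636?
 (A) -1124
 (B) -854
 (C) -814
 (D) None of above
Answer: C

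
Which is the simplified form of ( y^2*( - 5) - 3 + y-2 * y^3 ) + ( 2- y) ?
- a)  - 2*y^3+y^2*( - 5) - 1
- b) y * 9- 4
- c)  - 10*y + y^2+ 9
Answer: a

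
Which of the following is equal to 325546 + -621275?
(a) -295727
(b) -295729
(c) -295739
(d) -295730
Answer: b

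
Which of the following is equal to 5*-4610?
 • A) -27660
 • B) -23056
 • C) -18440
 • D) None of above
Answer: D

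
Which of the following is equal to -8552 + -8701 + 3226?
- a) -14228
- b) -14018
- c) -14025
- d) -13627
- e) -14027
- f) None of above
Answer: e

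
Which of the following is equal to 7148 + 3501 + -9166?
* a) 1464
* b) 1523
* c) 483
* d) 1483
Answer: d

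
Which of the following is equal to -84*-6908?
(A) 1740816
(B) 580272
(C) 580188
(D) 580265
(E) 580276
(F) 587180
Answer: B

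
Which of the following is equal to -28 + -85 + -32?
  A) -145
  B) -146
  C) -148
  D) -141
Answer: A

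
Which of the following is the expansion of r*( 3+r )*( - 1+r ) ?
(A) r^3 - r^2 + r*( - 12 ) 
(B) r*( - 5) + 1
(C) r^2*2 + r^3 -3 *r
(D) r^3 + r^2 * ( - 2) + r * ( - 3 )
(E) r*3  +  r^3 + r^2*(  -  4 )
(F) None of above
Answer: C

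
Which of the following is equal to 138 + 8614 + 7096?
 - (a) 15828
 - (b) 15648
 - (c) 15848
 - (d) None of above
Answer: c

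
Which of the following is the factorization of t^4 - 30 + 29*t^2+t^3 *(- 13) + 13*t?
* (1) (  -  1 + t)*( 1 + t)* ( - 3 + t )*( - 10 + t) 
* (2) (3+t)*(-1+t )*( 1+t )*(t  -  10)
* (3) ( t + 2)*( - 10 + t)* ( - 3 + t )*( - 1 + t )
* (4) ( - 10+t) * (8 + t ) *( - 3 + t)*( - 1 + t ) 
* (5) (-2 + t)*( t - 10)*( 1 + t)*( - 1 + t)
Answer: 1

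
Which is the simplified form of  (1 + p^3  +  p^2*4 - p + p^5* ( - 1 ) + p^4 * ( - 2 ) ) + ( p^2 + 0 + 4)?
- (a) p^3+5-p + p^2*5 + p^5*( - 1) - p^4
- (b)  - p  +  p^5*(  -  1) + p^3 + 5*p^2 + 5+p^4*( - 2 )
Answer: b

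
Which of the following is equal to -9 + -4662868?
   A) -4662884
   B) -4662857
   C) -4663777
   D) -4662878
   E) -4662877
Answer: E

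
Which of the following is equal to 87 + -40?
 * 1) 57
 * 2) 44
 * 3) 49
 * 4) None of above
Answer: 4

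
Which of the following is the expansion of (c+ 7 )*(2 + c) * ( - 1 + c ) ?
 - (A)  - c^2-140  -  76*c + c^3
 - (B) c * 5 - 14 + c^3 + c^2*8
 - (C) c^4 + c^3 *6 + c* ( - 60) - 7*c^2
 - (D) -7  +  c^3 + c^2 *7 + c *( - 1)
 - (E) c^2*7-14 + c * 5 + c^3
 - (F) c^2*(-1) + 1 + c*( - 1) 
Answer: B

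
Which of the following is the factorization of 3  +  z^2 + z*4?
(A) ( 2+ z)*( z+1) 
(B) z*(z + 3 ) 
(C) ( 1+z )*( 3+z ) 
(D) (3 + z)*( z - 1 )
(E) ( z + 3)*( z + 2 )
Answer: C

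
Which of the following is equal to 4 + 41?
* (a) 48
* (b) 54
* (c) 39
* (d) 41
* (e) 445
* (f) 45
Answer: f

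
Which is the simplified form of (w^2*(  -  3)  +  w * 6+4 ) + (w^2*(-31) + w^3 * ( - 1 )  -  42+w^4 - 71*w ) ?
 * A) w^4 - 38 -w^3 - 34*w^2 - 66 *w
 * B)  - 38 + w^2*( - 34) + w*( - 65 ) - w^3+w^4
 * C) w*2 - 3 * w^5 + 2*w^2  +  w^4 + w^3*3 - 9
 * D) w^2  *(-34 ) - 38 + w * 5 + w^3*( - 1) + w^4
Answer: B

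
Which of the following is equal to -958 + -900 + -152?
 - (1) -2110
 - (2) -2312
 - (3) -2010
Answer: 3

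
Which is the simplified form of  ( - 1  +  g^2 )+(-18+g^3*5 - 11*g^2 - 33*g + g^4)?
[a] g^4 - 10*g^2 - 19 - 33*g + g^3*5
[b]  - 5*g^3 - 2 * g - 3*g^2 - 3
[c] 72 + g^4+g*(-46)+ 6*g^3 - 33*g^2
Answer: a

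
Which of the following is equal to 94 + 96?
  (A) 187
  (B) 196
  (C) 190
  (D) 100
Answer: C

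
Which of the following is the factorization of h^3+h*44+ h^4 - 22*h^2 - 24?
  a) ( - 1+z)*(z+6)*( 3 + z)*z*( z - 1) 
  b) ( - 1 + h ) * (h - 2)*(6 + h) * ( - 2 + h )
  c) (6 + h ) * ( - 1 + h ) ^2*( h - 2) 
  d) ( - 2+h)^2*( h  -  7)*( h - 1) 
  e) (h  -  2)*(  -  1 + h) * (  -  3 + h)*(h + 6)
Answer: b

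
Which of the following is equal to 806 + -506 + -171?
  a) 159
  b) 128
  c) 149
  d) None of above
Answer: d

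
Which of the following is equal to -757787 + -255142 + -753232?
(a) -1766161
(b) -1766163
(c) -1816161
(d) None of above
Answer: a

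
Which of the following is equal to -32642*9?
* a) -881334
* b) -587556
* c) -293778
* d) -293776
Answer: c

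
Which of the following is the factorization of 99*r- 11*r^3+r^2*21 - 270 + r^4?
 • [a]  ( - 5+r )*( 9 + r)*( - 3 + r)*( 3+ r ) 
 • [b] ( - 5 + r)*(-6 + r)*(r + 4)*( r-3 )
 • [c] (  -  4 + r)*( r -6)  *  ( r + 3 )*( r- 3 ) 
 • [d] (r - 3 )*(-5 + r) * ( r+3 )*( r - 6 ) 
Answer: d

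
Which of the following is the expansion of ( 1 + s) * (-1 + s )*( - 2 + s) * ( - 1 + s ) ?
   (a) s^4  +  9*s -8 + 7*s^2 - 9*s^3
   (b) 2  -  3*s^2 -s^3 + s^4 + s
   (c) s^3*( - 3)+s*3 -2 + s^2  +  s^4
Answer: c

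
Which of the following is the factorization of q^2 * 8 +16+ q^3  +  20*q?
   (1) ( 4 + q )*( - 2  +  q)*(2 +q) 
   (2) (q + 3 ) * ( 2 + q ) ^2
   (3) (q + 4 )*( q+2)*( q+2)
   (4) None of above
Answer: 3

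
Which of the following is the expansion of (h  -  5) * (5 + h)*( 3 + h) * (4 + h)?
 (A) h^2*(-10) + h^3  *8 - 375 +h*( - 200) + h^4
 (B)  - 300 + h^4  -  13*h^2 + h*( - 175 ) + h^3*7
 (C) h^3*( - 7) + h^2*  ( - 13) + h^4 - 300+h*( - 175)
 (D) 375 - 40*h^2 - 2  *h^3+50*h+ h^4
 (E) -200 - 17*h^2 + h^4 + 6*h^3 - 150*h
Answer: B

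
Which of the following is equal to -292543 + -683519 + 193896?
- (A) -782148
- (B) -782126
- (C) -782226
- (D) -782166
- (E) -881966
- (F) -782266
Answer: D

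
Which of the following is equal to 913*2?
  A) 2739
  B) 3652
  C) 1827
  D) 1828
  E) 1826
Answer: E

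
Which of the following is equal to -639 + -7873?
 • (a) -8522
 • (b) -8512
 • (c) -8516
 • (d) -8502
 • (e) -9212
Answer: b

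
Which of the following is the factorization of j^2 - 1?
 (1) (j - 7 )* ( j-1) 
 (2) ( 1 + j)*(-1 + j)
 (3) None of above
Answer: 2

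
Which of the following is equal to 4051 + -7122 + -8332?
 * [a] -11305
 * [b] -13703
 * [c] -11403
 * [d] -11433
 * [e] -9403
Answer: c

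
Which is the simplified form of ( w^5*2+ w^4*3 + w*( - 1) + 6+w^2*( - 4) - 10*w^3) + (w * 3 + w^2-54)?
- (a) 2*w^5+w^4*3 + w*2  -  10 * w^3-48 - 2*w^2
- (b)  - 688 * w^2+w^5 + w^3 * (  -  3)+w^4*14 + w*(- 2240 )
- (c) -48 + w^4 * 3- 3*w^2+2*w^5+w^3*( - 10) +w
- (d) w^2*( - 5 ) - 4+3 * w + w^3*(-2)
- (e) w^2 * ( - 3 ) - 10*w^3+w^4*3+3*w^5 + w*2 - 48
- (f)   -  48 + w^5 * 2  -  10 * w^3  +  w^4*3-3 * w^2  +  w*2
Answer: f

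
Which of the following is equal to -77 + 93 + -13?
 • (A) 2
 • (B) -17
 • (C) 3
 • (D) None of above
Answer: C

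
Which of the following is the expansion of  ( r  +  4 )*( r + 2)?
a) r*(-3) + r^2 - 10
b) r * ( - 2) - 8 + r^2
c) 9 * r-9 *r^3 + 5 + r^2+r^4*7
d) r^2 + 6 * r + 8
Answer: d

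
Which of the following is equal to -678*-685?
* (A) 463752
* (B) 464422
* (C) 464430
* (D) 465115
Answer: C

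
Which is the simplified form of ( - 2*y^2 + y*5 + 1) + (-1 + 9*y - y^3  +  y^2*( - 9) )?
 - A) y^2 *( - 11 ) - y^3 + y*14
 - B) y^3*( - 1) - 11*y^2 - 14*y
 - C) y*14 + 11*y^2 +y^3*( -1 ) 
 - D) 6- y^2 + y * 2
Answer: A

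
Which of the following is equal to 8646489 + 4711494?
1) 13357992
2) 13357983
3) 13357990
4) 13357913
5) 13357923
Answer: 2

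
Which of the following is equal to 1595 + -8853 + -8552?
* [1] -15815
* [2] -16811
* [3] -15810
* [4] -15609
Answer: 3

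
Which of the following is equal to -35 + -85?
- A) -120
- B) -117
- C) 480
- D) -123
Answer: A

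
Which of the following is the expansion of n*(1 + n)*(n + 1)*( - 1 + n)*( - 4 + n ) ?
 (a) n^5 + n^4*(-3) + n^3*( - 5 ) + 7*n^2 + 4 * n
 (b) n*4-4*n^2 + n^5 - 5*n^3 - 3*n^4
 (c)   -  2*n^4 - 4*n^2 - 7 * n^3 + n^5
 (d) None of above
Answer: d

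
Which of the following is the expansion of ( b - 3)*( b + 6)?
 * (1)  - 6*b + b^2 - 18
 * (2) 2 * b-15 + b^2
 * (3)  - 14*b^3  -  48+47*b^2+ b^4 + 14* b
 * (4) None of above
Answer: 4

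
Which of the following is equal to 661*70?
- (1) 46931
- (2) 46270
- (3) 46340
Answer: 2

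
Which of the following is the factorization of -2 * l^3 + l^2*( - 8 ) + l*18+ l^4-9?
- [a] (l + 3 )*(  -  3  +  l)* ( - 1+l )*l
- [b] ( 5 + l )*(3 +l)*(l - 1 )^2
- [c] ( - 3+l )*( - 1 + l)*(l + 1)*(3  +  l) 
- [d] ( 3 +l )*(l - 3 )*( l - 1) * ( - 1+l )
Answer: d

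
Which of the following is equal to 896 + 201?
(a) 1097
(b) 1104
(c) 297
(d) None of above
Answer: a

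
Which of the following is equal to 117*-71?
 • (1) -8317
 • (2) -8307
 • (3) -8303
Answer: 2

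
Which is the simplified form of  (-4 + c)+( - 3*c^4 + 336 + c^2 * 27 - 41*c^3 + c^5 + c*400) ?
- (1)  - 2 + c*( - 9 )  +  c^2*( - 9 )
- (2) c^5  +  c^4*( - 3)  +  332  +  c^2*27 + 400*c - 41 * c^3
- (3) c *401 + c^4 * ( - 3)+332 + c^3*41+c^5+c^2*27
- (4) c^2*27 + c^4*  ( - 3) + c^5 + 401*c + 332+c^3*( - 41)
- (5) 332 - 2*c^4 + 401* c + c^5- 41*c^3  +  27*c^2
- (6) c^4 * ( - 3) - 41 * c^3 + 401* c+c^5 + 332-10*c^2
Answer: 4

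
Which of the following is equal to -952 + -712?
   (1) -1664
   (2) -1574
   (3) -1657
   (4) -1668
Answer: 1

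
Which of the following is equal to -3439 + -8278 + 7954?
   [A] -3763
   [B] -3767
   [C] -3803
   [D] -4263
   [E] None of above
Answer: A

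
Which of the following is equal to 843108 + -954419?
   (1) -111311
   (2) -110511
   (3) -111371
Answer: 1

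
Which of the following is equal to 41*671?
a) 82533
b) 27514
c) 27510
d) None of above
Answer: d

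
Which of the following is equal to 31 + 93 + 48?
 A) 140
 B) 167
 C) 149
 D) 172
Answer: D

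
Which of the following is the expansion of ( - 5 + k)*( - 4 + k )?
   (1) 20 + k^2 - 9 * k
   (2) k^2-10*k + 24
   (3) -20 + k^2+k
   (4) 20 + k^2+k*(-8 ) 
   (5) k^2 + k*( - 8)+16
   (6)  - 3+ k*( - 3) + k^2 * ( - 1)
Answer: 1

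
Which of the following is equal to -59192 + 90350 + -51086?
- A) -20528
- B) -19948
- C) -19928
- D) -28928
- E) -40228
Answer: C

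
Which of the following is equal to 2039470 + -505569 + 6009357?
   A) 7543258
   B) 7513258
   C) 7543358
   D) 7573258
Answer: A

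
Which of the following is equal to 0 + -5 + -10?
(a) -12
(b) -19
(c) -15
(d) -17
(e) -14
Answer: c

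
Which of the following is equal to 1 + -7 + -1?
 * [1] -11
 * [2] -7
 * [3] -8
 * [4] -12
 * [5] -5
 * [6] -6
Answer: 2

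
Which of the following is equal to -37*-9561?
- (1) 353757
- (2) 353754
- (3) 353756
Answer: 1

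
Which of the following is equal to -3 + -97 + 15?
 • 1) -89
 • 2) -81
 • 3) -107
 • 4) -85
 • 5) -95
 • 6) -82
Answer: 4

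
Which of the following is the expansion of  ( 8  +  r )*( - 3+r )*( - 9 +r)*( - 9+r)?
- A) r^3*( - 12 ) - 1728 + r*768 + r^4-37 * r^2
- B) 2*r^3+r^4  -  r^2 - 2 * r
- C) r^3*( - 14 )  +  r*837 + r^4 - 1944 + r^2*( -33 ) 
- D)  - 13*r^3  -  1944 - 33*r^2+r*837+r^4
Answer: D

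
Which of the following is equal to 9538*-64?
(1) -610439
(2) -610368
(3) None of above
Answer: 3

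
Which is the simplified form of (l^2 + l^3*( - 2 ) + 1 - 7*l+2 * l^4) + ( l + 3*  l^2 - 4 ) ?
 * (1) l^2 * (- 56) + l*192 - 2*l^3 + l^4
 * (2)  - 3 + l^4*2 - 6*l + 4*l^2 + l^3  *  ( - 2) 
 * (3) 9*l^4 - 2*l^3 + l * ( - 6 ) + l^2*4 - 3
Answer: 2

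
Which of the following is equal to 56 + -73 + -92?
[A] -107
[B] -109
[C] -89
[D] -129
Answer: B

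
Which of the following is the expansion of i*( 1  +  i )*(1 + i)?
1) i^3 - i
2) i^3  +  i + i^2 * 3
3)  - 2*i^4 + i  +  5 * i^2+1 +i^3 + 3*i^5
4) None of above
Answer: 4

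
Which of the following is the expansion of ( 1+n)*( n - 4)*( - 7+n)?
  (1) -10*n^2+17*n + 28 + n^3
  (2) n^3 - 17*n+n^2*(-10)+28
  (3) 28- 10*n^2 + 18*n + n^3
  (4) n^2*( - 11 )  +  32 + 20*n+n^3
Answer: 1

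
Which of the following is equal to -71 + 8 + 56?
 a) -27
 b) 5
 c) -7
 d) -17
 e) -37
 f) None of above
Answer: c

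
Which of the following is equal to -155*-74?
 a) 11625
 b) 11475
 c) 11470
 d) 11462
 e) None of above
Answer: c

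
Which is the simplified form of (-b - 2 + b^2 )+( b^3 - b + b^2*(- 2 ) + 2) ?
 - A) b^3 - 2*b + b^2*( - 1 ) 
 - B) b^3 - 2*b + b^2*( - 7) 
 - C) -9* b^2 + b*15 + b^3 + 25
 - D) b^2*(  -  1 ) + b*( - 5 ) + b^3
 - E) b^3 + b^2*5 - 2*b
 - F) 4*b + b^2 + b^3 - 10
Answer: A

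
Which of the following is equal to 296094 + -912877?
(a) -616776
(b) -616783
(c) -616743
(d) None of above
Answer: b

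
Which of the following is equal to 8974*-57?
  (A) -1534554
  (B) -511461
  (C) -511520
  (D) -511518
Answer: D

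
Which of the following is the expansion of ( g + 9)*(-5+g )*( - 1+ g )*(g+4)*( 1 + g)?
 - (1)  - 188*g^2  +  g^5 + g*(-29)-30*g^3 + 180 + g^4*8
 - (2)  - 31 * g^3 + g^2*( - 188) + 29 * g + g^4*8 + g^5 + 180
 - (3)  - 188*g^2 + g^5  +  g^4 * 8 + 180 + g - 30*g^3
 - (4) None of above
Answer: 4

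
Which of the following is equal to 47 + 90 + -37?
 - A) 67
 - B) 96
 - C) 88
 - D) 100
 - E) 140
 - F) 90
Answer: D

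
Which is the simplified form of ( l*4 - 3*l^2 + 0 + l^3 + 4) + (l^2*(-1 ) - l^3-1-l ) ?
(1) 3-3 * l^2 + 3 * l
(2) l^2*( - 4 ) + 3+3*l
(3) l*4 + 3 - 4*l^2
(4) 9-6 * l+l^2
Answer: 2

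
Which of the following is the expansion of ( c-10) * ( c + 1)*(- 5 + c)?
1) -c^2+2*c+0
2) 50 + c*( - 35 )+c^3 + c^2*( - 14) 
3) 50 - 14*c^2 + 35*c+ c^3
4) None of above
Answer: 3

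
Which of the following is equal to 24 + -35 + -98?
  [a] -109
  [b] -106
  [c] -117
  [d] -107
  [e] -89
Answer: a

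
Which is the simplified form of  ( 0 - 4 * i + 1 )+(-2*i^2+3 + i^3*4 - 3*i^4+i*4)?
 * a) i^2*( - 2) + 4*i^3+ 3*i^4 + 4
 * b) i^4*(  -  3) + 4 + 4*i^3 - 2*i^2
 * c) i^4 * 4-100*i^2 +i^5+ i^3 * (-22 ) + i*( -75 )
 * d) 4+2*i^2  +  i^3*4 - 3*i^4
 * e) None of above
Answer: b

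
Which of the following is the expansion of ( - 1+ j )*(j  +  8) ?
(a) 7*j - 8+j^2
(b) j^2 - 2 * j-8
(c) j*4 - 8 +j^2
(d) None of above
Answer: a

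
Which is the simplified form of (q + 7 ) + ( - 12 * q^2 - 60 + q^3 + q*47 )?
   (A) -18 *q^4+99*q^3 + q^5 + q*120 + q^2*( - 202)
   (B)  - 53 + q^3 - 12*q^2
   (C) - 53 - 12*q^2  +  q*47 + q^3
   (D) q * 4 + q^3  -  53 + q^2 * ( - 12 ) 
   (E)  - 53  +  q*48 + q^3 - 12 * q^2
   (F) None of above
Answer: E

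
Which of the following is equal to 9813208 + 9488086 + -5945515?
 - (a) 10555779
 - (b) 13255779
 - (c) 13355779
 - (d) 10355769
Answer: c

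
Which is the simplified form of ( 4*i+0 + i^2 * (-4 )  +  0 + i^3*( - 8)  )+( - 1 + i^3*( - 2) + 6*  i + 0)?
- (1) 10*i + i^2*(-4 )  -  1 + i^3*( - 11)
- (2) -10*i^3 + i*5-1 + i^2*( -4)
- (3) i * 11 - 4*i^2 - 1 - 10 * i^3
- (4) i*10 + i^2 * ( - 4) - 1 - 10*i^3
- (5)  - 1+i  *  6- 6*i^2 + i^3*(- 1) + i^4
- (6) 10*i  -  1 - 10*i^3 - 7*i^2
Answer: 4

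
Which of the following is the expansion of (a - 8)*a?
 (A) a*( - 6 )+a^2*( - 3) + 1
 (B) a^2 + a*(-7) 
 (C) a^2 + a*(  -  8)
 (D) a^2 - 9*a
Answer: C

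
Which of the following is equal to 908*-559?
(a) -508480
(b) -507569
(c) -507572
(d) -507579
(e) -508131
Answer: c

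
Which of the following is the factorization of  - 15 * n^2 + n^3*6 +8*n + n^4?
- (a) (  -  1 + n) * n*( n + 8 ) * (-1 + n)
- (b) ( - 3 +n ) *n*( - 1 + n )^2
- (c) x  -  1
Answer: a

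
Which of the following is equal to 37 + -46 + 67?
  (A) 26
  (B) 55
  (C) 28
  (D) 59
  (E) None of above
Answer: E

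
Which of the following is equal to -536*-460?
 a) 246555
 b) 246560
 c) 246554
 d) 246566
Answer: b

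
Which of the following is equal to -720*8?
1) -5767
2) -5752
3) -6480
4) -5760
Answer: 4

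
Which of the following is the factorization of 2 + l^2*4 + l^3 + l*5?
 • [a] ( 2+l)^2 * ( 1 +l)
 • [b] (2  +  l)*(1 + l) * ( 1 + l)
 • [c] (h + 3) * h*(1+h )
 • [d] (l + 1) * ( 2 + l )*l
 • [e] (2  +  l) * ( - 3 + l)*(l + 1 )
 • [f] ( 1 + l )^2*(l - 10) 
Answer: b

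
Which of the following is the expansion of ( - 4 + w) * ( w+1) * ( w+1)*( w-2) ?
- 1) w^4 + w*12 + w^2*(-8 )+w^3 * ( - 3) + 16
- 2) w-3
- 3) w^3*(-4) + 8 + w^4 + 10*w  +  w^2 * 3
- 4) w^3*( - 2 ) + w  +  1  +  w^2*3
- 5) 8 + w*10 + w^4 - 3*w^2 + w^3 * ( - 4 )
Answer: 5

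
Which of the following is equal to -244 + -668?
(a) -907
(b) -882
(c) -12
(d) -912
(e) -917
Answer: d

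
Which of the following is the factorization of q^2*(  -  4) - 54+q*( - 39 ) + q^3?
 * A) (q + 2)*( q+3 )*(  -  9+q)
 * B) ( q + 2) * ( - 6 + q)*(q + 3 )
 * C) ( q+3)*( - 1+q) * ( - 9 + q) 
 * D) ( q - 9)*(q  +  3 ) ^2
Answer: A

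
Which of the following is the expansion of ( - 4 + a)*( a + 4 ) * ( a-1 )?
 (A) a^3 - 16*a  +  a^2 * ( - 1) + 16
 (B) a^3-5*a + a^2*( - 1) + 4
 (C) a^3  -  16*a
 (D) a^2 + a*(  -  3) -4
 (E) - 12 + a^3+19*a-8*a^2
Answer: A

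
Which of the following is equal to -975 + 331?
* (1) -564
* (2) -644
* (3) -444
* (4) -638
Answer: 2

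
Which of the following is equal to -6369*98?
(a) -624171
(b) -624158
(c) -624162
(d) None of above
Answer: c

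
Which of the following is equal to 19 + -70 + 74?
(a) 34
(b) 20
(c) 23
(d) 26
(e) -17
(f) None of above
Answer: c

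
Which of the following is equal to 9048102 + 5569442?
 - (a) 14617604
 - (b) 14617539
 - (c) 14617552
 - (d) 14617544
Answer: d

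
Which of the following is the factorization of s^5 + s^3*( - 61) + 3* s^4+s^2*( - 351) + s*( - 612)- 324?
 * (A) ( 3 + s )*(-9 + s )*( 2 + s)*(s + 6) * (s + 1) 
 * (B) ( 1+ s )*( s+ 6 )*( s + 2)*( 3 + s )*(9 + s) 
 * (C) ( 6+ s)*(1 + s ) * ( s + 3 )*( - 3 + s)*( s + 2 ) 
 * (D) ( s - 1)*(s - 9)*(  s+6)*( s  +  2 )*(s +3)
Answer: A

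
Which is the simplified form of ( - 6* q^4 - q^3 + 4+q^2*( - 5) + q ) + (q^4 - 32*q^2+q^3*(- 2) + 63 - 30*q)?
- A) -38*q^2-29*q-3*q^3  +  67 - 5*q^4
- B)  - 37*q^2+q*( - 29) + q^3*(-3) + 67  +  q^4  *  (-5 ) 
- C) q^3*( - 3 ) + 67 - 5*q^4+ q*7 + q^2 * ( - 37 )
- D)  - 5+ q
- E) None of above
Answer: B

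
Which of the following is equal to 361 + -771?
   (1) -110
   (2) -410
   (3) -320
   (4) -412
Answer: 2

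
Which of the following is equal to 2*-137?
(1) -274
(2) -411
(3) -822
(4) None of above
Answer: 1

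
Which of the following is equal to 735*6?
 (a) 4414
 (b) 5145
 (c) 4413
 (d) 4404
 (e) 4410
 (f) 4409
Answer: e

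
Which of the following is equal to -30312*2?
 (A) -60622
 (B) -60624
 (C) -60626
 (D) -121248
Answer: B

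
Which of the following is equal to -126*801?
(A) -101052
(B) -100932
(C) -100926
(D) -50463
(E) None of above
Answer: C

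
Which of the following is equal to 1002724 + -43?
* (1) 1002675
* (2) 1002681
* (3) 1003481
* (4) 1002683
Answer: 2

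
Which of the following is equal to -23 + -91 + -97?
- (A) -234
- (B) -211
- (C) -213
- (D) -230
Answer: B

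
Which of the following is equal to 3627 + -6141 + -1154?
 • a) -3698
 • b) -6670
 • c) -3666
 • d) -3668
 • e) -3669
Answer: d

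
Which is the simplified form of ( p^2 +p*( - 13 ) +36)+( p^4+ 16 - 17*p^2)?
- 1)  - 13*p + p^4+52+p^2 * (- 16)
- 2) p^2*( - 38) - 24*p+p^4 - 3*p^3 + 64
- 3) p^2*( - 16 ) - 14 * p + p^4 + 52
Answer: 1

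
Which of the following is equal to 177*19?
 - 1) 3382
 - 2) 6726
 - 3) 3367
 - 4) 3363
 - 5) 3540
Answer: 4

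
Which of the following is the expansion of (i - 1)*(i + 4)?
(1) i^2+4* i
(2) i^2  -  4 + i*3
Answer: 2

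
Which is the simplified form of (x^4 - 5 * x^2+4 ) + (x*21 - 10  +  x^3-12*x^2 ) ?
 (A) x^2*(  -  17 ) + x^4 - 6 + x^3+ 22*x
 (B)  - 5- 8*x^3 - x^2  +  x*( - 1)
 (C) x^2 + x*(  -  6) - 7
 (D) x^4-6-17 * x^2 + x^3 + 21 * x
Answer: D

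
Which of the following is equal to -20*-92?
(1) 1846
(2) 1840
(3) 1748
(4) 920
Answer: 2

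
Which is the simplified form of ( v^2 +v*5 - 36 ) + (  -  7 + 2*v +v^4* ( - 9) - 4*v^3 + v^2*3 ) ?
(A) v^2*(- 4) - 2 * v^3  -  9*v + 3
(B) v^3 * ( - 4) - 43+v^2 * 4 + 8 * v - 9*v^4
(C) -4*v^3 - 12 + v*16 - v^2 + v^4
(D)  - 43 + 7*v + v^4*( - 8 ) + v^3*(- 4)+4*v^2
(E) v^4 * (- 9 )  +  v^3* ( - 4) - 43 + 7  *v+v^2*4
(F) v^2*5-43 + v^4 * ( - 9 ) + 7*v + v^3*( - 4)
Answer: E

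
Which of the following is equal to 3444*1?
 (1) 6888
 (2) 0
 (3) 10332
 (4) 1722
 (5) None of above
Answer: 5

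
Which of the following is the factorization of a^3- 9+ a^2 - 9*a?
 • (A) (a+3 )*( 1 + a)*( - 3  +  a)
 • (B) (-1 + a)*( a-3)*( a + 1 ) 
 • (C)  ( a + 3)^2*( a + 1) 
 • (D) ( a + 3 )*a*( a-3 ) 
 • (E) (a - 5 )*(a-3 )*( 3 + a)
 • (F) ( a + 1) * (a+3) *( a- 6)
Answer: A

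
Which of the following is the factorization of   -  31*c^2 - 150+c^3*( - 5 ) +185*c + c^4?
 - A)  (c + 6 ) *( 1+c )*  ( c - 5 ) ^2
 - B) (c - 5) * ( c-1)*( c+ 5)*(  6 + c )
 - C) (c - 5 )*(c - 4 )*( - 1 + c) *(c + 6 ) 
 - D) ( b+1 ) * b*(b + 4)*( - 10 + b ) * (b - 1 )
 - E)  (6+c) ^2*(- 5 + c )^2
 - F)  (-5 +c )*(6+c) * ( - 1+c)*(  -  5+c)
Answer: F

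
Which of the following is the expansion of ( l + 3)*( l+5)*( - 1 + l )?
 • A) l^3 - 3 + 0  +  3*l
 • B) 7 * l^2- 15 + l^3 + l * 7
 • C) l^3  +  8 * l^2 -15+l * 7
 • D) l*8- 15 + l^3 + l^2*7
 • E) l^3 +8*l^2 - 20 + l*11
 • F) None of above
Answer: B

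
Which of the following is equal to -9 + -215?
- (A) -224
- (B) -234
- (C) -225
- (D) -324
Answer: A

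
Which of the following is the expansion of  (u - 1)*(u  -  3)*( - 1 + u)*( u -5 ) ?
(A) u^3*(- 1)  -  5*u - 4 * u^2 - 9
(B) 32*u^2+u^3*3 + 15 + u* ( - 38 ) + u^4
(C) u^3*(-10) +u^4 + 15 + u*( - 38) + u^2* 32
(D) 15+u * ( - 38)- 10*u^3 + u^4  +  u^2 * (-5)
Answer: C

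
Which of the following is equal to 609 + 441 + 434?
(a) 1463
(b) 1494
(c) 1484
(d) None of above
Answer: c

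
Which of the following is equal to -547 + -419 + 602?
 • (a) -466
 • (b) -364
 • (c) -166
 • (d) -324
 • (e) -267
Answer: b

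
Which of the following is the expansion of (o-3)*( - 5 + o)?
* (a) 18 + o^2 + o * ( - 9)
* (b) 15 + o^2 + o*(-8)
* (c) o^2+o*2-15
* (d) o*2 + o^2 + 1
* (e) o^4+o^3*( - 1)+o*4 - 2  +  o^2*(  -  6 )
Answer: b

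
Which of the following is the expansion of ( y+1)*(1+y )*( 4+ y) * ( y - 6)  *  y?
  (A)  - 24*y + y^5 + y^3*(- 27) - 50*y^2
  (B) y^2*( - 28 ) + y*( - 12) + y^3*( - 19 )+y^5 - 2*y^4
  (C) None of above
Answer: A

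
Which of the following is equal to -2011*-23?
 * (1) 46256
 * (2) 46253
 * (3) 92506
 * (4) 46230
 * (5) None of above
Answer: 2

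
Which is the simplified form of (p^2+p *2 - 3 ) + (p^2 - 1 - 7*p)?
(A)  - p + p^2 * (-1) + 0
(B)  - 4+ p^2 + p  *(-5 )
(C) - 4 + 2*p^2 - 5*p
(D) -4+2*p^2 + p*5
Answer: C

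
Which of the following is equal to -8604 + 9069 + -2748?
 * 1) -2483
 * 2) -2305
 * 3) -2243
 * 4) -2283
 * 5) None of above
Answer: 4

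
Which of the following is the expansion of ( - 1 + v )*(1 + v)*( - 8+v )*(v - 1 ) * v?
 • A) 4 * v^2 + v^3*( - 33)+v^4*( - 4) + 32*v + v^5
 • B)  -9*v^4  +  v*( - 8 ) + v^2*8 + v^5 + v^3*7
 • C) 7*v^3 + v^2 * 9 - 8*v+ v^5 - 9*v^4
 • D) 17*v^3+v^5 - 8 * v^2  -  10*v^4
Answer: C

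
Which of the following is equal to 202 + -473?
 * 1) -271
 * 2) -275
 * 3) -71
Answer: 1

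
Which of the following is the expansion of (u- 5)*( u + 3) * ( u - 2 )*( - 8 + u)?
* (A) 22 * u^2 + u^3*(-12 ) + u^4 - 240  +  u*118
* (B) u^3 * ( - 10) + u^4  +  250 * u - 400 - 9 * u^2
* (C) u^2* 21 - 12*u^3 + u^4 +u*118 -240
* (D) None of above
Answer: C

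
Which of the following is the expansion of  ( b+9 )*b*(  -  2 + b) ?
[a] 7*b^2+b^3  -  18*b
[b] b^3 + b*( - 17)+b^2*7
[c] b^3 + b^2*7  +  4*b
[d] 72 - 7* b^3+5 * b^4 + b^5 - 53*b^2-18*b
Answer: a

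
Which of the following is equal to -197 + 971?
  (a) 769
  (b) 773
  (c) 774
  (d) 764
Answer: c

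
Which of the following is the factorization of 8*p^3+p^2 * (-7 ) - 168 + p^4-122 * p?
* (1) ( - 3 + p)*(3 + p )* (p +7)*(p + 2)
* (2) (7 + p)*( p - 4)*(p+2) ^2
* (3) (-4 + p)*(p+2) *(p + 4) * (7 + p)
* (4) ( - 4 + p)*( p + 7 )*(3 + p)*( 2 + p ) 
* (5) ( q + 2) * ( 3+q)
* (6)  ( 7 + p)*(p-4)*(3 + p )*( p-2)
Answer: 4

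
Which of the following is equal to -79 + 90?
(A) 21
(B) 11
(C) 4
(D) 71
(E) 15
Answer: B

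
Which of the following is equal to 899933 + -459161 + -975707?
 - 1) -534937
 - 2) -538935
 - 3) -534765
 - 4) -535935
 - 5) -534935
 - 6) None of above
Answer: 5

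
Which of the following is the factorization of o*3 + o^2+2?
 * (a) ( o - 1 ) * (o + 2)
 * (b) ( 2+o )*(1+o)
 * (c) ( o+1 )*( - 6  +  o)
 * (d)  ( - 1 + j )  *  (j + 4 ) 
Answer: b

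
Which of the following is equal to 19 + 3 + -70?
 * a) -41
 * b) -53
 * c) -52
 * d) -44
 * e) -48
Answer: e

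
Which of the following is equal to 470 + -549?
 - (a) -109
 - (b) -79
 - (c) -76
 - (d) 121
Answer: b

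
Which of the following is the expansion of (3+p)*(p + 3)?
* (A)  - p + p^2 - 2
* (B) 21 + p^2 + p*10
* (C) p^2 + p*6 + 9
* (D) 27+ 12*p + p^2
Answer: C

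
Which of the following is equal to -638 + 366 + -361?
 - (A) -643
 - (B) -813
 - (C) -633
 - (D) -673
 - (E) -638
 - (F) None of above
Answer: C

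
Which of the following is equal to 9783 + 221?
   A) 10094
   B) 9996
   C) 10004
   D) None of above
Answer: C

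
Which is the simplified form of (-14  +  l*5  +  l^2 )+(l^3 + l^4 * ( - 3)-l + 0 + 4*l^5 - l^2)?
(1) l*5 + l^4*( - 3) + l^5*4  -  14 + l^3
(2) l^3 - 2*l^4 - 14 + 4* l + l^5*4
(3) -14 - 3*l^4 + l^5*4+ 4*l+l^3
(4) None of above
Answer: 3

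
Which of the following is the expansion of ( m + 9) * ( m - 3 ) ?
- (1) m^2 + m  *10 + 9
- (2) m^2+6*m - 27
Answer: 2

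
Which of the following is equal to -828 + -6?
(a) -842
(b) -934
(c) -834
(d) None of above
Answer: c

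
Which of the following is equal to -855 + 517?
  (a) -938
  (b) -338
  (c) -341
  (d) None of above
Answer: b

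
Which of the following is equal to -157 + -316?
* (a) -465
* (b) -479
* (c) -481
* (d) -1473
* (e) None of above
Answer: e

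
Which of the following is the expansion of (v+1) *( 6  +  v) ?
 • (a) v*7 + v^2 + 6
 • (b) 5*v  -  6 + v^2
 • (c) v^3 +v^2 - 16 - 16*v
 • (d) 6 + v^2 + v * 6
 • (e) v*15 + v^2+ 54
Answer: a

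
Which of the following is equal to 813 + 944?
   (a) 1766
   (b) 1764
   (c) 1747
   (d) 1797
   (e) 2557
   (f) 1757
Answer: f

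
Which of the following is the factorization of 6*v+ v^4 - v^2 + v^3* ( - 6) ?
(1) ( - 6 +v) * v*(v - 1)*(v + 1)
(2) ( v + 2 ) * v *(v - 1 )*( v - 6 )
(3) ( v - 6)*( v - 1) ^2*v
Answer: 1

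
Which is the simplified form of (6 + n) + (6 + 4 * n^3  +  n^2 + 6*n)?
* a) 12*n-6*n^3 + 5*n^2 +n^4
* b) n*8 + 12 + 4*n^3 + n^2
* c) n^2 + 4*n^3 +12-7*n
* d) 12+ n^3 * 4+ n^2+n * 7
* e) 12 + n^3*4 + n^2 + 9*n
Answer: d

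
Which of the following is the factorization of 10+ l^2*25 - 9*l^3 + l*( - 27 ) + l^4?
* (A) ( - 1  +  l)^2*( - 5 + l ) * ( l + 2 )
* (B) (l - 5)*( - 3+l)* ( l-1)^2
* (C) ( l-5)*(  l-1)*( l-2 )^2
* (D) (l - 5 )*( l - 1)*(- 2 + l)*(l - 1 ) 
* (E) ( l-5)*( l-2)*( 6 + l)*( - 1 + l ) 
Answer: D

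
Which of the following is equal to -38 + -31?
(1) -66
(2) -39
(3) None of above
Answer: 3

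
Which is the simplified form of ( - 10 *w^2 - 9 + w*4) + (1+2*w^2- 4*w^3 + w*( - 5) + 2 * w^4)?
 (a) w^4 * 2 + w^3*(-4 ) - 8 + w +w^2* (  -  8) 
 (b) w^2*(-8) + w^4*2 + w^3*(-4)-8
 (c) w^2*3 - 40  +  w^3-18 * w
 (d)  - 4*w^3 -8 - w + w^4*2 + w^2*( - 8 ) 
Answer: d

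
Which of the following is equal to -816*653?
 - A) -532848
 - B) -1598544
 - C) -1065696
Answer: A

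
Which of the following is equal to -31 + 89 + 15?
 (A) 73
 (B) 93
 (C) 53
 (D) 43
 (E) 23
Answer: A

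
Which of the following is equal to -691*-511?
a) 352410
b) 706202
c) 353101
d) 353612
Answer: c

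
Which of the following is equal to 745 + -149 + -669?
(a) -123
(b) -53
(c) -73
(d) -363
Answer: c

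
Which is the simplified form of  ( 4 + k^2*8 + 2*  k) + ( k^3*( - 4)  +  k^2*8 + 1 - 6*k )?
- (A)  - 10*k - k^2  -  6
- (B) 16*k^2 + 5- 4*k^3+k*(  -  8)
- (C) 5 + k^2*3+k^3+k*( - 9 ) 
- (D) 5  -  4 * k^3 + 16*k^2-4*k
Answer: D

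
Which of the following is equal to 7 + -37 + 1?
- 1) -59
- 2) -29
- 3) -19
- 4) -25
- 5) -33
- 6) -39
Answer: 2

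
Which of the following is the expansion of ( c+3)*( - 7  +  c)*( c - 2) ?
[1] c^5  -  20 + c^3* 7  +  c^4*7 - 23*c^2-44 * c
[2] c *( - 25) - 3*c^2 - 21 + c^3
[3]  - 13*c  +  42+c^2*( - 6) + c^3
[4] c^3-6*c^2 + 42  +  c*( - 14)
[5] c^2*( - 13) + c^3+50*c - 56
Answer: 3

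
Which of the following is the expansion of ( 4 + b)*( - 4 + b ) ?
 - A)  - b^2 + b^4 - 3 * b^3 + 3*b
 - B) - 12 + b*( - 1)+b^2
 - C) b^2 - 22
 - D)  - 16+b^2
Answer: D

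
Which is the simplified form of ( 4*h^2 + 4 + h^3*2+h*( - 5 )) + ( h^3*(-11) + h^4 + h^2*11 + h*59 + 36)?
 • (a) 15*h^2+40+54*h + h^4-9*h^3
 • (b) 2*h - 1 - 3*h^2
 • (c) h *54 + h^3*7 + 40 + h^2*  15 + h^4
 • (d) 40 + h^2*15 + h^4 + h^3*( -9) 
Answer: a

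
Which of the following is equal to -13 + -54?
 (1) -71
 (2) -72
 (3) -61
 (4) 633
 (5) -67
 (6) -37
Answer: 5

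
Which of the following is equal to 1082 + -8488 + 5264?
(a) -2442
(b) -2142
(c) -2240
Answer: b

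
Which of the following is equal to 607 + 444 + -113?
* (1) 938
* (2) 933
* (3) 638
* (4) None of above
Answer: 1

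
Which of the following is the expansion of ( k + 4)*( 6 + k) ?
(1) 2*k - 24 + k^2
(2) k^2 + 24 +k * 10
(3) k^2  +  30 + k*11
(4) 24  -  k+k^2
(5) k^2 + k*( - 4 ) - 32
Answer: 2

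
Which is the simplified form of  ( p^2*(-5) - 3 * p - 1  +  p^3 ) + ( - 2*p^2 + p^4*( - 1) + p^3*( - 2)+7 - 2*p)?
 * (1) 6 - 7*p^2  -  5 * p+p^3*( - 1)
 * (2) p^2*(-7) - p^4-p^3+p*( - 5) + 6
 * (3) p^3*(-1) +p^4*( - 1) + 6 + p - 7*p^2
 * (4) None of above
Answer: 2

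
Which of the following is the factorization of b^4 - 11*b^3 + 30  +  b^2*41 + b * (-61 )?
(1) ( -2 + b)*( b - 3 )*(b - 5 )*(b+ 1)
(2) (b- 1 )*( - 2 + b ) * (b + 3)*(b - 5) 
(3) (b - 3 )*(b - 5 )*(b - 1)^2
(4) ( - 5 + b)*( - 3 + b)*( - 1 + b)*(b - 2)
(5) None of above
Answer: 4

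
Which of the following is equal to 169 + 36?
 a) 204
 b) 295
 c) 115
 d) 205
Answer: d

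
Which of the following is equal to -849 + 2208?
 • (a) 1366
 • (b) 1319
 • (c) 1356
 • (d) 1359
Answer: d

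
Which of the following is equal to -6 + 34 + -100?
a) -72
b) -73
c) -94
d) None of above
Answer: a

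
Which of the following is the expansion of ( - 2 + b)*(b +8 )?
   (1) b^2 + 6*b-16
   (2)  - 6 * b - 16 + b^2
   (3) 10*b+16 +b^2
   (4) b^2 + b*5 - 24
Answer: 1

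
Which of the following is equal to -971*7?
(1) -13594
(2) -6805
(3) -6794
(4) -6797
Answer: 4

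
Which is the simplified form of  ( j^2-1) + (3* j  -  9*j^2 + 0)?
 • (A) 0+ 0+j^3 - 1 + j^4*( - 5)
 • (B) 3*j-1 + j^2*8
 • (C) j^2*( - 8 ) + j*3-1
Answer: C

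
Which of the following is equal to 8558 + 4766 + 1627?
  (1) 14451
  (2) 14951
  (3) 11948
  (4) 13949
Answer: 2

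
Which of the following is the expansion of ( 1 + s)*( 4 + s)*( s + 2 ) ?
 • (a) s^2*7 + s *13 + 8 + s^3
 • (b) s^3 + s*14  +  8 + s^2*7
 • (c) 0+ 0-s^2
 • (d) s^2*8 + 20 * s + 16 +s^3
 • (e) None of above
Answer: b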